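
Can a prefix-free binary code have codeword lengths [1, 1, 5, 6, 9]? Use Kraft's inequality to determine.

Kraft inequality: Σ 2^(-l_i) ≤ 1 for prefix-free code
Calculating: 2^(-1) + 2^(-1) + 2^(-5) + 2^(-6) + 2^(-9)
= 0.5 + 0.5 + 0.03125 + 0.015625 + 0.001953125
= 1.0488
Since 1.0488 > 1, prefix-free code does not exist


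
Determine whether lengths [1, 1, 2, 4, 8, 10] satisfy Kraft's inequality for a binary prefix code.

Kraft inequality: Σ 2^(-l_i) ≤ 1 for prefix-free code
Calculating: 2^(-1) + 2^(-1) + 2^(-2) + 2^(-4) + 2^(-8) + 2^(-10)
= 0.5 + 0.5 + 0.25 + 0.0625 + 0.00390625 + 0.0009765625
= 1.3174
Since 1.3174 > 1, prefix-free code does not exist


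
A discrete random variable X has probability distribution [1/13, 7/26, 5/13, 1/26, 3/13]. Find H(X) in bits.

H(X) = -Σ p(x) log₂ p(x)
  -1/13 × log₂(1/13) = 0.2846
  -7/26 × log₂(7/26) = 0.5097
  -5/13 × log₂(5/13) = 0.5302
  -1/26 × log₂(1/26) = 0.1808
  -3/13 × log₂(3/13) = 0.4882
H(X) = 1.9935 bits


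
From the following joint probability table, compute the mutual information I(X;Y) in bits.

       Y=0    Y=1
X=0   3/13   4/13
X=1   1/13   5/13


H(X) = 0.9957, H(Y) = 0.8905, H(X,Y) = 1.8262
I(X;Y) = H(X) + H(Y) - H(X,Y) = 0.0600 bits


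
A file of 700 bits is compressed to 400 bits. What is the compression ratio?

Compression ratio = Original / Compressed
= 700 / 400 = 1.75:1


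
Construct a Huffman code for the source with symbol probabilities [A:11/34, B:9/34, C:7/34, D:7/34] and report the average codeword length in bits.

Huffman tree construction:
Combine smallest probabilities repeatedly
Resulting codes:
  A: 11 (length 2)
  B: 10 (length 2)
  C: 00 (length 2)
  D: 01 (length 2)
Average length = Σ p(s) × length(s) = 2.0000 bits


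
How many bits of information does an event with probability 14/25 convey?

Information content I(x) = -log₂(p(x))
I = -log₂(14/25) = -log₂(0.5600)
I = 0.8365 bits


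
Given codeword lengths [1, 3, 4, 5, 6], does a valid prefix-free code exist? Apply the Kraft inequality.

Kraft inequality: Σ 2^(-l_i) ≤ 1 for prefix-free code
Calculating: 2^(-1) + 2^(-3) + 2^(-4) + 2^(-5) + 2^(-6)
= 0.5 + 0.125 + 0.0625 + 0.03125 + 0.015625
= 0.7344
Since 0.7344 ≤ 1, prefix-free code exists


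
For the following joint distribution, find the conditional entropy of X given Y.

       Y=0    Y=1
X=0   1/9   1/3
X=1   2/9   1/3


H(X|Y) = Σ_y p(y) H(X|Y=y)
  p(Y=0) = 1/3, H(X|Y=0) = 0.9183
  p(Y=1) = 2/3, H(X|Y=1) = 1.0000
H(X|Y) = 0.3333×0.9183 + 0.6667×1.0000 = 0.9728 bits


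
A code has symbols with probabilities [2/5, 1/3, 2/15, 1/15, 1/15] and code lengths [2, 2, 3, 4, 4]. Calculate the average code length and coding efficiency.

Average length L = Σ p_i × l_i = 2.4000 bits
Entropy H = 1.9656 bits
Efficiency η = H/L × 100% = 81.90%


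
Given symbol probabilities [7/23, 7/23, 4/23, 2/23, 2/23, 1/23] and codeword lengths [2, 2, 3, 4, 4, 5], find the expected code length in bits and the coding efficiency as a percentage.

Average length L = Σ p_i × l_i = 2.6522 bits
Entropy H = 2.2930 bits
Efficiency η = H/L × 100% = 86.46%


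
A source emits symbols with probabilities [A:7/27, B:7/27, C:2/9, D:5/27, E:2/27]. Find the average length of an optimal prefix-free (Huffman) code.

Huffman tree construction:
Combine smallest probabilities repeatedly
Resulting codes:
  A: 01 (length 2)
  B: 10 (length 2)
  C: 00 (length 2)
  D: 111 (length 3)
  E: 110 (length 3)
Average length = Σ p(s) × length(s) = 2.2593 bits


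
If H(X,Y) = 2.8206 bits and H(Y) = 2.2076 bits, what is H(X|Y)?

Chain rule: H(X,Y) = H(X|Y) + H(Y)
H(X|Y) = H(X,Y) - H(Y) = 2.8206 - 2.2076 = 0.613 bits


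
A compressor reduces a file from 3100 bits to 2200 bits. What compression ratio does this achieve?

Compression ratio = Original / Compressed
= 3100 / 2200 = 1.41:1


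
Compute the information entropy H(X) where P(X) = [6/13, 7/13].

H(X) = -Σ p(x) log₂ p(x)
  -6/13 × log₂(6/13) = 0.5148
  -7/13 × log₂(7/13) = 0.4809
H(X) = 0.9957 bits


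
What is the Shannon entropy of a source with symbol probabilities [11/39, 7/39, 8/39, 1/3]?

H(X) = -Σ p(x) log₂ p(x)
  -11/39 × log₂(11/39) = 0.5150
  -7/39 × log₂(7/39) = 0.4448
  -8/39 × log₂(8/39) = 0.4688
  -1/3 × log₂(1/3) = 0.5283
H(X) = 1.9569 bits


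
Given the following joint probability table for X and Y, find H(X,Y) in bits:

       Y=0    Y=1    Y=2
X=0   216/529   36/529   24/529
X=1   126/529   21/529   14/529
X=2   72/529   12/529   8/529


H(X,Y) = -Σ p(x,y) log₂ p(x,y)
  p(0,0)=216/529: -0.4083 × log₂(0.4083) = 0.5276
  p(0,1)=36/529: -0.0681 × log₂(0.0681) = 0.2639
  p(0,2)=24/529: -0.0454 × log₂(0.0454) = 0.2024
  p(1,0)=126/529: -0.2382 × log₂(0.2382) = 0.4930
  p(1,1)=21/529: -0.0397 × log₂(0.0397) = 0.1848
  p(1,2)=14/529: -0.0265 × log₂(0.0265) = 0.1387
  p(2,0)=72/529: -0.1361 × log₂(0.1361) = 0.3916
  p(2,1)=12/529: -0.0227 × log₂(0.0227) = 0.1239
  p(2,2)=8/529: -0.0151 × log₂(0.0151) = 0.0914
H(X,Y) = 2.4174 bits


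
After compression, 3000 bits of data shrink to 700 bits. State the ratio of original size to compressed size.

Compression ratio = Original / Compressed
= 3000 / 700 = 4.29:1


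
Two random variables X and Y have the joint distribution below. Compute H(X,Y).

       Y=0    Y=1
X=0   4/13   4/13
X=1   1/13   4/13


H(X,Y) = -Σ p(x,y) log₂ p(x,y)
  p(0,0)=4/13: -0.3077 × log₂(0.3077) = 0.5232
  p(0,1)=4/13: -0.3077 × log₂(0.3077) = 0.5232
  p(1,0)=1/13: -0.0769 × log₂(0.0769) = 0.2846
  p(1,1)=4/13: -0.3077 × log₂(0.3077) = 0.5232
H(X,Y) = 1.8543 bits


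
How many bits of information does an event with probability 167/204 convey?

Information content I(x) = -log₂(p(x))
I = -log₂(167/204) = -log₂(0.8186)
I = 0.2887 bits


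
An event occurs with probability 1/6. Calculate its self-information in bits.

Information content I(x) = -log₂(p(x))
I = -log₂(1/6) = -log₂(0.1667)
I = 2.5850 bits


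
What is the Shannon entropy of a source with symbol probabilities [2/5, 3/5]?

H(X) = -Σ p(x) log₂ p(x)
  -2/5 × log₂(2/5) = 0.5288
  -3/5 × log₂(3/5) = 0.4422
H(X) = 0.9710 bits


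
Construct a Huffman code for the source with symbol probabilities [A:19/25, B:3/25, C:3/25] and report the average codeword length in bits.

Huffman tree construction:
Combine smallest probabilities repeatedly
Resulting codes:
  A: 1 (length 1)
  B: 00 (length 2)
  C: 01 (length 2)
Average length = Σ p(s) × length(s) = 1.2400 bits


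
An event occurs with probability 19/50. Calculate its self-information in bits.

Information content I(x) = -log₂(p(x))
I = -log₂(19/50) = -log₂(0.3800)
I = 1.3959 bits


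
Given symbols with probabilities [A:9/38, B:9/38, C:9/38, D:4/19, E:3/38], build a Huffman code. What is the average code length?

Huffman tree construction:
Combine smallest probabilities repeatedly
Resulting codes:
  A: 00 (length 2)
  B: 01 (length 2)
  C: 10 (length 2)
  D: 111 (length 3)
  E: 110 (length 3)
Average length = Σ p(s) × length(s) = 2.2895 bits


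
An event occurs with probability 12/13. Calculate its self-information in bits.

Information content I(x) = -log₂(p(x))
I = -log₂(12/13) = -log₂(0.9231)
I = 0.1155 bits


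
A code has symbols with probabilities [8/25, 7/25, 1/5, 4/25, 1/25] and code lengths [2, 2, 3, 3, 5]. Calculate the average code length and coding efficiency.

Average length L = Σ p_i × l_i = 2.4800 bits
Entropy H = 2.1134 bits
Efficiency η = H/L × 100% = 85.22%


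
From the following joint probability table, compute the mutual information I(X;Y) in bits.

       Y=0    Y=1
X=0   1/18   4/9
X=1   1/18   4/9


H(X) = 1.0000, H(Y) = 0.5033, H(X,Y) = 1.5033
I(X;Y) = H(X) + H(Y) - H(X,Y) = 0.0000 bits


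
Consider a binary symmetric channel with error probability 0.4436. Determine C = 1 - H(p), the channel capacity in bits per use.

For BSC with error probability p:
C = 1 - H(p) where H(p) is binary entropy
H(0.4436) = -0.4436 × log₂(0.4436) - 0.5564 × log₂(0.5564)
H(p) = 0.9908
C = 1 - 0.9908 = 0.0092 bits/use


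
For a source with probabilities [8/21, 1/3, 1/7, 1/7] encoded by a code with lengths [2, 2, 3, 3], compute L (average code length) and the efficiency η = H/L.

Average length L = Σ p_i × l_i = 2.2857 bits
Entropy H = 1.8608 bits
Efficiency η = H/L × 100% = 81.41%


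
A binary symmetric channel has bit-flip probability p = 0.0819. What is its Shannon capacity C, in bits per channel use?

For BSC with error probability p:
C = 1 - H(p) where H(p) is binary entropy
H(0.0819) = -0.0819 × log₂(0.0819) - 0.9181 × log₂(0.9181)
H(p) = 0.4088
C = 1 - 0.4088 = 0.5912 bits/use


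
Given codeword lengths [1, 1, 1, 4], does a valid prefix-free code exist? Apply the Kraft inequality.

Kraft inequality: Σ 2^(-l_i) ≤ 1 for prefix-free code
Calculating: 2^(-1) + 2^(-1) + 2^(-1) + 2^(-4)
= 0.5 + 0.5 + 0.5 + 0.0625
= 1.5625
Since 1.5625 > 1, prefix-free code does not exist


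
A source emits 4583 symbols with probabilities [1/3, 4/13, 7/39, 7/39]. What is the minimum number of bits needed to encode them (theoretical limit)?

Entropy H = 1.9411 bits/symbol
Minimum bits = H × n = 1.9411 × 4583
= 8896.01 bits


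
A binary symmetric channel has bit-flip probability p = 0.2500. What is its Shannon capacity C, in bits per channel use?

For BSC with error probability p:
C = 1 - H(p) where H(p) is binary entropy
H(0.2500) = -0.2500 × log₂(0.2500) - 0.7500 × log₂(0.7500)
H(p) = 0.8113
C = 1 - 0.8113 = 0.1887 bits/use


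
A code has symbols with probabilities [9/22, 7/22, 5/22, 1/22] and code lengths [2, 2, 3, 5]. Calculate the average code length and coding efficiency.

Average length L = Σ p_i × l_i = 2.3636 bits
Entropy H = 1.7417 bits
Efficiency η = H/L × 100% = 73.69%


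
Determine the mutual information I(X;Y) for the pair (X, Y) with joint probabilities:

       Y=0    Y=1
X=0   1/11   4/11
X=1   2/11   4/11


H(X) = 0.9940, H(Y) = 0.8454, H(X,Y) = 1.8231
I(X;Y) = H(X) + H(Y) - H(X,Y) = 0.0163 bits


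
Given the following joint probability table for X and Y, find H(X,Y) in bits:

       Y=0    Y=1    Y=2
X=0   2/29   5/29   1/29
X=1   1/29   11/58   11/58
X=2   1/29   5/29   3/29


H(X,Y) = -Σ p(x,y) log₂ p(x,y)
  p(0,0)=2/29: -0.0690 × log₂(0.0690) = 0.2661
  p(0,1)=5/29: -0.1724 × log₂(0.1724) = 0.4373
  p(0,2)=1/29: -0.0345 × log₂(0.0345) = 0.1675
  p(1,0)=1/29: -0.0345 × log₂(0.0345) = 0.1675
  p(1,1)=11/58: -0.1897 × log₂(0.1897) = 0.4549
  p(1,2)=11/58: -0.1897 × log₂(0.1897) = 0.4549
  p(2,0)=1/29: -0.0345 × log₂(0.0345) = 0.1675
  p(2,1)=5/29: -0.1724 × log₂(0.1724) = 0.4373
  p(2,2)=3/29: -0.1034 × log₂(0.1034) = 0.3386
H(X,Y) = 2.8915 bits


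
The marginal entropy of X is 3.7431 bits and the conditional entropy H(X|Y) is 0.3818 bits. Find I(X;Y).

I(X;Y) = H(X) - H(X|Y)
I(X;Y) = 3.7431 - 0.3818 = 3.3613 bits


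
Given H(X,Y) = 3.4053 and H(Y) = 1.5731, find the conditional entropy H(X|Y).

Chain rule: H(X,Y) = H(X|Y) + H(Y)
H(X|Y) = H(X,Y) - H(Y) = 3.4053 - 1.5731 = 1.8322 bits


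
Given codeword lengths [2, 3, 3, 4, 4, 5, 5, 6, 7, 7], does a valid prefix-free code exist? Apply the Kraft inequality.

Kraft inequality: Σ 2^(-l_i) ≤ 1 for prefix-free code
Calculating: 2^(-2) + 2^(-3) + 2^(-3) + 2^(-4) + 2^(-4) + 2^(-5) + 2^(-5) + 2^(-6) + 2^(-7) + 2^(-7)
= 0.25 + 0.125 + 0.125 + 0.0625 + 0.0625 + 0.03125 + 0.03125 + 0.015625 + 0.0078125 + 0.0078125
= 0.7188
Since 0.7188 ≤ 1, prefix-free code exists


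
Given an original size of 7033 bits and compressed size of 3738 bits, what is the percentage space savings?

Space savings = (1 - Compressed/Original) × 100%
= (1 - 3738/7033) × 100%
= 46.85%


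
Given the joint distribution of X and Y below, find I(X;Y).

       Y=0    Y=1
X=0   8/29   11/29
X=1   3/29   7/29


H(X) = 0.9294, H(Y) = 0.9576, H(X,Y) = 1.8766
I(X;Y) = H(X) + H(Y) - H(X,Y) = 0.0103 bits


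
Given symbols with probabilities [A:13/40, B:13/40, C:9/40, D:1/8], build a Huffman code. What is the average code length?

Huffman tree construction:
Combine smallest probabilities repeatedly
Resulting codes:
  A: 10 (length 2)
  B: 11 (length 2)
  C: 01 (length 2)
  D: 00 (length 2)
Average length = Σ p(s) × length(s) = 2.0000 bits


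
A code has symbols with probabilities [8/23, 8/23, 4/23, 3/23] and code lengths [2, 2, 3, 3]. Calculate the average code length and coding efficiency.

Average length L = Σ p_i × l_i = 2.3043 bits
Entropy H = 1.8820 bits
Efficiency η = H/L × 100% = 81.67%


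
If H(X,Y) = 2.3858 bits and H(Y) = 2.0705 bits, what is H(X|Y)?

Chain rule: H(X,Y) = H(X|Y) + H(Y)
H(X|Y) = H(X,Y) - H(Y) = 2.3858 - 2.0705 = 0.3153 bits


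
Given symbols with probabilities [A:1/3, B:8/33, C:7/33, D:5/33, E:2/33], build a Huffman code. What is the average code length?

Huffman tree construction:
Combine smallest probabilities repeatedly
Resulting codes:
  A: 11 (length 2)
  B: 10 (length 2)
  C: 00 (length 2)
  D: 011 (length 3)
  E: 010 (length 3)
Average length = Σ p(s) × length(s) = 2.2121 bits


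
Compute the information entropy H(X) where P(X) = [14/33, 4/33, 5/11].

H(X) = -Σ p(x) log₂ p(x)
  -14/33 × log₂(14/33) = 0.5248
  -4/33 × log₂(4/33) = 0.3690
  -5/11 × log₂(5/11) = 0.5170
H(X) = 1.4109 bits


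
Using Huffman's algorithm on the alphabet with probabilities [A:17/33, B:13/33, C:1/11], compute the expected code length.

Huffman tree construction:
Combine smallest probabilities repeatedly
Resulting codes:
  A: 1 (length 1)
  B: 01 (length 2)
  C: 00 (length 2)
Average length = Σ p(s) × length(s) = 1.4848 bits


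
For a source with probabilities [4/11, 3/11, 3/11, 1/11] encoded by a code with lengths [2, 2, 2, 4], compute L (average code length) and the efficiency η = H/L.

Average length L = Σ p_i × l_i = 2.1818 bits
Entropy H = 1.8676 bits
Efficiency η = H/L × 100% = 85.60%


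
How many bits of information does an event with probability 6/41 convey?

Information content I(x) = -log₂(p(x))
I = -log₂(6/41) = -log₂(0.1463)
I = 2.7726 bits


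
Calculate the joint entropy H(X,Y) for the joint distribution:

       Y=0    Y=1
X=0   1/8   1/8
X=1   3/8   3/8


H(X,Y) = -Σ p(x,y) log₂ p(x,y)
  p(0,0)=1/8: -0.1250 × log₂(0.1250) = 0.3750
  p(0,1)=1/8: -0.1250 × log₂(0.1250) = 0.3750
  p(1,0)=3/8: -0.3750 × log₂(0.3750) = 0.5306
  p(1,1)=3/8: -0.3750 × log₂(0.3750) = 0.5306
H(X,Y) = 1.8113 bits


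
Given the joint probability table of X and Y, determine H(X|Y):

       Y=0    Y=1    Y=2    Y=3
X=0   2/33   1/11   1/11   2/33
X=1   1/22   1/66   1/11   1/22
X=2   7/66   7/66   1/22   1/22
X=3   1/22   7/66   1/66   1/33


H(X|Y) = Σ_y p(y) H(X|Y=y)
  p(Y=0) = 17/66, H(X|Y=0) = 1.9015
  p(Y=1) = 7/22, H(X|Y=1) = 1.7822
  p(Y=2) = 8/33, H(X|Y=2) = 1.7641
  p(Y=3) = 2/11, H(X|Y=3) = 1.9591
H(X|Y) = 0.2576×1.9015 + 0.3182×1.7822 + 0.2424×1.7641 + 0.1818×1.9591 = 1.8407 bits


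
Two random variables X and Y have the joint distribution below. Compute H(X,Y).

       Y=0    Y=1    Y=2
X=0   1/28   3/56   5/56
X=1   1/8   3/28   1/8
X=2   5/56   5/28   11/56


H(X,Y) = -Σ p(x,y) log₂ p(x,y)
  p(0,0)=1/28: -0.0357 × log₂(0.0357) = 0.1717
  p(0,1)=3/56: -0.0536 × log₂(0.0536) = 0.2262
  p(0,2)=5/56: -0.0893 × log₂(0.0893) = 0.3112
  p(1,0)=1/8: -0.1250 × log₂(0.1250) = 0.3750
  p(1,1)=3/28: -0.1071 × log₂(0.1071) = 0.3453
  p(1,2)=1/8: -0.1250 × log₂(0.1250) = 0.3750
  p(2,0)=5/56: -0.0893 × log₂(0.0893) = 0.3112
  p(2,1)=5/28: -0.1786 × log₂(0.1786) = 0.4438
  p(2,2)=11/56: -0.1964 × log₂(0.1964) = 0.4612
H(X,Y) = 3.0206 bits


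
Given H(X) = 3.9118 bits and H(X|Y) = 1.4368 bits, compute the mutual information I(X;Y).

I(X;Y) = H(X) - H(X|Y)
I(X;Y) = 3.9118 - 1.4368 = 2.475 bits


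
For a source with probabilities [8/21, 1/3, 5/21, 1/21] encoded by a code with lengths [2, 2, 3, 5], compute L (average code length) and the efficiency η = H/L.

Average length L = Σ p_i × l_i = 2.3810 bits
Entropy H = 1.7608 bits
Efficiency η = H/L × 100% = 73.96%


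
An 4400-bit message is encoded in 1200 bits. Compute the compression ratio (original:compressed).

Compression ratio = Original / Compressed
= 4400 / 1200 = 3.67:1


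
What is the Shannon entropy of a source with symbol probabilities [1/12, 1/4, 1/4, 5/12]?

H(X) = -Σ p(x) log₂ p(x)
  -1/12 × log₂(1/12) = 0.2987
  -1/4 × log₂(1/4) = 0.5000
  -1/4 × log₂(1/4) = 0.5000
  -5/12 × log₂(5/12) = 0.5263
H(X) = 1.8250 bits


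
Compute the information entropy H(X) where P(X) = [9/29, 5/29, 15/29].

H(X) = -Σ p(x) log₂ p(x)
  -9/29 × log₂(9/29) = 0.5239
  -5/29 × log₂(5/29) = 0.4373
  -15/29 × log₂(15/29) = 0.4919
H(X) = 1.4531 bits


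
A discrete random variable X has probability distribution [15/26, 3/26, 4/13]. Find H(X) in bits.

H(X) = -Σ p(x) log₂ p(x)
  -15/26 × log₂(15/26) = 0.4578
  -3/26 × log₂(3/26) = 0.3595
  -4/13 × log₂(4/13) = 0.5232
H(X) = 1.3405 bits


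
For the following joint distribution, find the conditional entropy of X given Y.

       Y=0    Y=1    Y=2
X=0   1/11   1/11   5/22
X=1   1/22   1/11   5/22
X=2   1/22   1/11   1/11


H(X|Y) = Σ_y p(y) H(X|Y=y)
  p(Y=0) = 2/11, H(X|Y=0) = 1.5000
  p(Y=1) = 3/11, H(X|Y=1) = 1.5850
  p(Y=2) = 6/11, H(X|Y=2) = 1.4834
H(X|Y) = 0.1818×1.5000 + 0.2727×1.5850 + 0.5455×1.4834 = 1.5141 bits


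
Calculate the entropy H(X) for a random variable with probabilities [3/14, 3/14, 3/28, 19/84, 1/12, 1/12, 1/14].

H(X) = -Σ p(x) log₂ p(x)
  -3/14 × log₂(3/14) = 0.4762
  -3/14 × log₂(3/14) = 0.4762
  -3/28 × log₂(3/28) = 0.3453
  -19/84 × log₂(19/84) = 0.4850
  -1/12 × log₂(1/12) = 0.2987
  -1/12 × log₂(1/12) = 0.2987
  -1/14 × log₂(1/14) = 0.2720
H(X) = 2.6522 bits


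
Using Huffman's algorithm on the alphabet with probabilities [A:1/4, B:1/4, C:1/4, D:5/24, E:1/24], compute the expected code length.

Huffman tree construction:
Combine smallest probabilities repeatedly
Resulting codes:
  A: 00 (length 2)
  B: 01 (length 2)
  C: 10 (length 2)
  D: 111 (length 3)
  E: 110 (length 3)
Average length = Σ p(s) × length(s) = 2.2500 bits


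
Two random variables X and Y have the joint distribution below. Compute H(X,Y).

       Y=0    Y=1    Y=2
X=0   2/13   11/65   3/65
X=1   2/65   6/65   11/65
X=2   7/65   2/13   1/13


H(X,Y) = -Σ p(x,y) log₂ p(x,y)
  p(0,0)=2/13: -0.1538 × log₂(0.1538) = 0.4155
  p(0,1)=11/65: -0.1692 × log₂(0.1692) = 0.4337
  p(0,2)=3/65: -0.0462 × log₂(0.0462) = 0.2048
  p(1,0)=2/65: -0.0308 × log₂(0.0308) = 0.1545
  p(1,1)=6/65: -0.0923 × log₂(0.0923) = 0.3173
  p(1,2)=11/65: -0.1692 × log₂(0.1692) = 0.4337
  p(2,0)=7/65: -0.1077 × log₂(0.1077) = 0.3462
  p(2,1)=2/13: -0.1538 × log₂(0.1538) = 0.4155
  p(2,2)=1/13: -0.0769 × log₂(0.0769) = 0.2846
H(X,Y) = 3.0059 bits


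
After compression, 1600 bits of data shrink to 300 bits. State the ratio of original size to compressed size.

Compression ratio = Original / Compressed
= 1600 / 300 = 5.33:1


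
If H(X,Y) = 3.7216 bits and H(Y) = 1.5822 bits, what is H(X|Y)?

Chain rule: H(X,Y) = H(X|Y) + H(Y)
H(X|Y) = H(X,Y) - H(Y) = 3.7216 - 1.5822 = 2.1394 bits


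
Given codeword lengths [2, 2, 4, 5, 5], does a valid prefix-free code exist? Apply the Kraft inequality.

Kraft inequality: Σ 2^(-l_i) ≤ 1 for prefix-free code
Calculating: 2^(-2) + 2^(-2) + 2^(-4) + 2^(-5) + 2^(-5)
= 0.25 + 0.25 + 0.0625 + 0.03125 + 0.03125
= 0.6250
Since 0.6250 ≤ 1, prefix-free code exists


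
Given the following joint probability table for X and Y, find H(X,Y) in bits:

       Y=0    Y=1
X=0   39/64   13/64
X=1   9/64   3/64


H(X,Y) = -Σ p(x,y) log₂ p(x,y)
  p(0,0)=39/64: -0.6094 × log₂(0.6094) = 0.4355
  p(0,1)=13/64: -0.2031 × log₂(0.2031) = 0.4671
  p(1,0)=9/64: -0.1406 × log₂(0.1406) = 0.3980
  p(1,1)=3/64: -0.0469 × log₂(0.0469) = 0.2070
H(X,Y) = 1.5075 bits


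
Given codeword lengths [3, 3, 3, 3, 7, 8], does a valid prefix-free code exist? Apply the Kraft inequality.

Kraft inequality: Σ 2^(-l_i) ≤ 1 for prefix-free code
Calculating: 2^(-3) + 2^(-3) + 2^(-3) + 2^(-3) + 2^(-7) + 2^(-8)
= 0.125 + 0.125 + 0.125 + 0.125 + 0.0078125 + 0.00390625
= 0.5117
Since 0.5117 ≤ 1, prefix-free code exists


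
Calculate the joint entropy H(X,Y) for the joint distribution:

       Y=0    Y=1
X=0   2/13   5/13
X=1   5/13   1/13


H(X,Y) = -Σ p(x,y) log₂ p(x,y)
  p(0,0)=2/13: -0.1538 × log₂(0.1538) = 0.4155
  p(0,1)=5/13: -0.3846 × log₂(0.3846) = 0.5302
  p(1,0)=5/13: -0.3846 × log₂(0.3846) = 0.5302
  p(1,1)=1/13: -0.0769 × log₂(0.0769) = 0.2846
H(X,Y) = 1.7605 bits


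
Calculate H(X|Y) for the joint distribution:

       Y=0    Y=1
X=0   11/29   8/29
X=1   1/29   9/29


H(X|Y) = Σ_y p(y) H(X|Y=y)
  p(Y=0) = 12/29, H(X|Y=0) = 0.4138
  p(Y=1) = 17/29, H(X|Y=1) = 0.9975
H(X|Y) = 0.4138×0.4138 + 0.5862×0.9975 = 0.7560 bits


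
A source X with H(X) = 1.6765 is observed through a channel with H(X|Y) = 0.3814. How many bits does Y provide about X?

I(X;Y) = H(X) - H(X|Y)
I(X;Y) = 1.6765 - 0.3814 = 1.2951 bits


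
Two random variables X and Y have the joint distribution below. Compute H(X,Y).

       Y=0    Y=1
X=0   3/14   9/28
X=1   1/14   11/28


H(X,Y) = -Σ p(x,y) log₂ p(x,y)
  p(0,0)=3/14: -0.2143 × log₂(0.2143) = 0.4762
  p(0,1)=9/28: -0.3214 × log₂(0.3214) = 0.5263
  p(1,0)=1/14: -0.0714 × log₂(0.0714) = 0.2720
  p(1,1)=11/28: -0.3929 × log₂(0.3929) = 0.5295
H(X,Y) = 1.8040 bits


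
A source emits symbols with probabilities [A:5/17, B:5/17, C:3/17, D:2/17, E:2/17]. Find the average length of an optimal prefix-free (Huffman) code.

Huffman tree construction:
Combine smallest probabilities repeatedly
Resulting codes:
  A: 10 (length 2)
  B: 11 (length 2)
  C: 00 (length 2)
  D: 010 (length 3)
  E: 011 (length 3)
Average length = Σ p(s) × length(s) = 2.2353 bits


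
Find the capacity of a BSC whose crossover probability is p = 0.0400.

For BSC with error probability p:
C = 1 - H(p) where H(p) is binary entropy
H(0.0400) = -0.0400 × log₂(0.0400) - 0.9600 × log₂(0.9600)
H(p) = 0.2423
C = 1 - 0.2423 = 0.7577 bits/use


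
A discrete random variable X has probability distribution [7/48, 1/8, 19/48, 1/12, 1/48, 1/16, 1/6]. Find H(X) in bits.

H(X) = -Σ p(x) log₂ p(x)
  -7/48 × log₂(7/48) = 0.4051
  -1/8 × log₂(1/8) = 0.3750
  -19/48 × log₂(19/48) = 0.5292
  -1/12 × log₂(1/12) = 0.2987
  -1/48 × log₂(1/48) = 0.1164
  -1/16 × log₂(1/16) = 0.2500
  -1/6 × log₂(1/6) = 0.4308
H(X) = 2.4052 bits


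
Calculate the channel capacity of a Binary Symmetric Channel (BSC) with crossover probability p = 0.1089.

For BSC with error probability p:
C = 1 - H(p) where H(p) is binary entropy
H(0.1089) = -0.1089 × log₂(0.1089) - 0.8911 × log₂(0.8911)
H(p) = 0.4966
C = 1 - 0.4966 = 0.5034 bits/use


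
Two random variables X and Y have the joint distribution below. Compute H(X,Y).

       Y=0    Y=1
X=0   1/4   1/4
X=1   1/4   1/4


H(X,Y) = -Σ p(x,y) log₂ p(x,y)
  p(0,0)=1/4: -0.2500 × log₂(0.2500) = 0.5000
  p(0,1)=1/4: -0.2500 × log₂(0.2500) = 0.5000
  p(1,0)=1/4: -0.2500 × log₂(0.2500) = 0.5000
  p(1,1)=1/4: -0.2500 × log₂(0.2500) = 0.5000
H(X,Y) = 2.0000 bits


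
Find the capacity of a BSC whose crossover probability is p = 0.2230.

For BSC with error probability p:
C = 1 - H(p) where H(p) is binary entropy
H(0.2230) = -0.2230 × log₂(0.2230) - 0.7770 × log₂(0.7770)
H(p) = 0.7656
C = 1 - 0.7656 = 0.2344 bits/use


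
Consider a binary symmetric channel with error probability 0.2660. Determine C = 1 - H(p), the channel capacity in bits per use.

For BSC with error probability p:
C = 1 - H(p) where H(p) is binary entropy
H(0.2660) = -0.2660 × log₂(0.2660) - 0.7340 × log₂(0.7340)
H(p) = 0.8357
C = 1 - 0.8357 = 0.1643 bits/use


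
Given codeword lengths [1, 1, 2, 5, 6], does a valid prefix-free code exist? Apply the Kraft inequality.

Kraft inequality: Σ 2^(-l_i) ≤ 1 for prefix-free code
Calculating: 2^(-1) + 2^(-1) + 2^(-2) + 2^(-5) + 2^(-6)
= 0.5 + 0.5 + 0.25 + 0.03125 + 0.015625
= 1.2969
Since 1.2969 > 1, prefix-free code does not exist


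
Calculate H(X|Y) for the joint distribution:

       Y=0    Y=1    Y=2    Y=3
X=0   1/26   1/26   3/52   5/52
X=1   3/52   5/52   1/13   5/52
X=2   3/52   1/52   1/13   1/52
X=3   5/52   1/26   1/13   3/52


H(X|Y) = Σ_y p(y) H(X|Y=y)
  p(Y=0) = 1/4, H(X|Y=0) = 1.9220
  p(Y=1) = 5/26, H(X|Y=1) = 1.7610
  p(Y=2) = 15/52, H(X|Y=2) = 1.9899
  p(Y=3) = 7/26, H(X|Y=3) = 1.8092
H(X|Y) = 0.2500×1.9220 + 0.1923×1.7610 + 0.2885×1.9899 + 0.2692×1.8092 = 1.8803 bits


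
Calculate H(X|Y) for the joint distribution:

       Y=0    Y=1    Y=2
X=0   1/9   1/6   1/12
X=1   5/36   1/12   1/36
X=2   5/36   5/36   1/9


H(X|Y) = Σ_y p(y) H(X|Y=y)
  p(Y=0) = 7/18, H(X|Y=0) = 1.5774
  p(Y=1) = 7/18, H(X|Y=1) = 1.5306
  p(Y=2) = 2/9, H(X|Y=2) = 1.4056
H(X|Y) = 0.3889×1.5774 + 0.3889×1.5306 + 0.2222×1.4056 = 1.5210 bits


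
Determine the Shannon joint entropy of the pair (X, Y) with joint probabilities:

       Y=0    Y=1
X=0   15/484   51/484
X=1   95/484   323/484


H(X,Y) = -Σ p(x,y) log₂ p(x,y)
  p(0,0)=15/484: -0.0310 × log₂(0.0310) = 0.1553
  p(0,1)=51/484: -0.1054 × log₂(0.1054) = 0.3421
  p(1,0)=95/484: -0.1963 × log₂(0.1963) = 0.4611
  p(1,1)=323/484: -0.6674 × log₂(0.6674) = 0.3894
H(X,Y) = 1.3479 bits


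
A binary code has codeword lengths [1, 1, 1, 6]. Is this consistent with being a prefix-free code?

Kraft inequality: Σ 2^(-l_i) ≤ 1 for prefix-free code
Calculating: 2^(-1) + 2^(-1) + 2^(-1) + 2^(-6)
= 0.5 + 0.5 + 0.5 + 0.015625
= 1.5156
Since 1.5156 > 1, prefix-free code does not exist


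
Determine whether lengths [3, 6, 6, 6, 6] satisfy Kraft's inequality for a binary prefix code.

Kraft inequality: Σ 2^(-l_i) ≤ 1 for prefix-free code
Calculating: 2^(-3) + 2^(-6) + 2^(-6) + 2^(-6) + 2^(-6)
= 0.125 + 0.015625 + 0.015625 + 0.015625 + 0.015625
= 0.1875
Since 0.1875 ≤ 1, prefix-free code exists


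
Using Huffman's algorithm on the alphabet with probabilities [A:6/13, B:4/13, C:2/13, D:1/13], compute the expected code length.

Huffman tree construction:
Combine smallest probabilities repeatedly
Resulting codes:
  A: 0 (length 1)
  B: 11 (length 2)
  C: 101 (length 3)
  D: 100 (length 3)
Average length = Σ p(s) × length(s) = 1.7692 bits


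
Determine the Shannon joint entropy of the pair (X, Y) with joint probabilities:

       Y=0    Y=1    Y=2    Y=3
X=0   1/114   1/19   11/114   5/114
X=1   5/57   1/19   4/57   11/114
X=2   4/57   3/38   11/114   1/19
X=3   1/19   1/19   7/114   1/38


H(X,Y) = -Σ p(x,y) log₂ p(x,y)
  p(0,0)=1/114: -0.0088 × log₂(0.0088) = 0.0599
  p(0,1)=1/19: -0.0526 × log₂(0.0526) = 0.2236
  p(0,2)=11/114: -0.0965 × log₂(0.0965) = 0.3255
  p(0,3)=5/114: -0.0439 × log₂(0.0439) = 0.1978
  p(1,0)=5/57: -0.0877 × log₂(0.0877) = 0.3080
  p(1,1)=1/19: -0.0526 × log₂(0.0526) = 0.2236
  p(1,2)=4/57: -0.0702 × log₂(0.0702) = 0.2690
  p(1,3)=11/114: -0.0965 × log₂(0.0965) = 0.3255
  p(2,0)=4/57: -0.0702 × log₂(0.0702) = 0.2690
  p(2,1)=3/38: -0.0789 × log₂(0.0789) = 0.2892
  p(2,2)=11/114: -0.0965 × log₂(0.0965) = 0.3255
  p(2,3)=1/19: -0.0526 × log₂(0.0526) = 0.2236
  p(3,0)=1/19: -0.0526 × log₂(0.0526) = 0.2236
  p(3,1)=1/19: -0.0526 × log₂(0.0526) = 0.2236
  p(3,2)=7/114: -0.0614 × log₂(0.0614) = 0.2472
  p(3,3)=1/38: -0.0263 × log₂(0.0263) = 0.1381
H(X,Y) = 3.8726 bits


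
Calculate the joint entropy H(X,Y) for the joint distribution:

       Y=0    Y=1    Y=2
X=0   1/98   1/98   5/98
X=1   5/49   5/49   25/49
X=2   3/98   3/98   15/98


H(X,Y) = -Σ p(x,y) log₂ p(x,y)
  p(0,0)=1/98: -0.0102 × log₂(0.0102) = 0.0675
  p(0,1)=1/98: -0.0102 × log₂(0.0102) = 0.0675
  p(0,2)=5/98: -0.0510 × log₂(0.0510) = 0.2190
  p(1,0)=5/49: -0.1020 × log₂(0.1020) = 0.3360
  p(1,1)=5/49: -0.1020 × log₂(0.1020) = 0.3360
  p(1,2)=25/49: -0.5102 × log₂(0.5102) = 0.4953
  p(2,0)=3/98: -0.0306 × log₂(0.0306) = 0.1540
  p(2,1)=3/98: -0.0306 × log₂(0.0306) = 0.1540
  p(2,2)=15/98: -0.1531 × log₂(0.1531) = 0.4145
H(X,Y) = 2.2437 bits


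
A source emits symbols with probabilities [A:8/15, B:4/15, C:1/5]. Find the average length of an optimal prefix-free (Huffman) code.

Huffman tree construction:
Combine smallest probabilities repeatedly
Resulting codes:
  A: 1 (length 1)
  B: 01 (length 2)
  C: 00 (length 2)
Average length = Σ p(s) × length(s) = 1.4667 bits


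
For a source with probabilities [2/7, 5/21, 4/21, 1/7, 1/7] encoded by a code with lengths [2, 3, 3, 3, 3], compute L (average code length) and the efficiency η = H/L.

Average length L = Σ p_i × l_i = 2.7143 bits
Entropy H = 2.2671 bits
Efficiency η = H/L × 100% = 83.53%


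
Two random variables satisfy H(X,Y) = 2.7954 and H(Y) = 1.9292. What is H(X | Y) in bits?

Chain rule: H(X,Y) = H(X|Y) + H(Y)
H(X|Y) = H(X,Y) - H(Y) = 2.7954 - 1.9292 = 0.8662 bits


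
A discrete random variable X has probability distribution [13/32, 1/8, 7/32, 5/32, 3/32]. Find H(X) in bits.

H(X) = -Σ p(x) log₂ p(x)
  -13/32 × log₂(13/32) = 0.5279
  -1/8 × log₂(1/8) = 0.3750
  -7/32 × log₂(7/32) = 0.4796
  -5/32 × log₂(5/32) = 0.4184
  -3/32 × log₂(3/32) = 0.3202
H(X) = 2.1212 bits


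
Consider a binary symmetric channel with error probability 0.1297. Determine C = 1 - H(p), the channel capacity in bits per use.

For BSC with error probability p:
C = 1 - H(p) where H(p) is binary entropy
H(0.1297) = -0.1297 × log₂(0.1297) - 0.8703 × log₂(0.8703)
H(p) = 0.5566
C = 1 - 0.5566 = 0.4434 bits/use


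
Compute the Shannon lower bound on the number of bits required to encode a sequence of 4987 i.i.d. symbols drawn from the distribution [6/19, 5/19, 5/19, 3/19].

Entropy H = 1.9593 bits/symbol
Minimum bits = H × n = 1.9593 × 4987
= 9771.02 bits


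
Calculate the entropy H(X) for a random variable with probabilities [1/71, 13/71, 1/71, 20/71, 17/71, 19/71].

H(X) = -Σ p(x) log₂ p(x)
  -1/71 × log₂(1/71) = 0.0866
  -13/71 × log₂(13/71) = 0.4485
  -1/71 × log₂(1/71) = 0.0866
  -20/71 × log₂(20/71) = 0.5149
  -17/71 × log₂(17/71) = 0.4938
  -19/71 × log₂(19/71) = 0.5089
H(X) = 2.1393 bits


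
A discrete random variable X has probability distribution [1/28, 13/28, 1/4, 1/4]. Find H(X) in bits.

H(X) = -Σ p(x) log₂ p(x)
  -1/28 × log₂(1/28) = 0.1717
  -13/28 × log₂(13/28) = 0.5139
  -1/4 × log₂(1/4) = 0.5000
  -1/4 × log₂(1/4) = 0.5000
H(X) = 1.6856 bits


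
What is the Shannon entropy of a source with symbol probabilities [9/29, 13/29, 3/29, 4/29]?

H(X) = -Σ p(x) log₂ p(x)
  -9/29 × log₂(9/29) = 0.5239
  -13/29 × log₂(13/29) = 0.5189
  -3/29 × log₂(3/29) = 0.3386
  -4/29 × log₂(4/29) = 0.3942
H(X) = 1.7756 bits


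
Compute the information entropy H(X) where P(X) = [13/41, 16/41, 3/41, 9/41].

H(X) = -Σ p(x) log₂ p(x)
  -13/41 × log₂(13/41) = 0.5254
  -16/41 × log₂(16/41) = 0.5298
  -3/41 × log₂(3/41) = 0.2760
  -9/41 × log₂(9/41) = 0.4802
H(X) = 1.8115 bits


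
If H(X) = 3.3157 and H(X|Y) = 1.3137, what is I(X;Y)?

I(X;Y) = H(X) - H(X|Y)
I(X;Y) = 3.3157 - 1.3137 = 2.002 bits


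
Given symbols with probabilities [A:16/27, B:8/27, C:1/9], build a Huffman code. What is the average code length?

Huffman tree construction:
Combine smallest probabilities repeatedly
Resulting codes:
  A: 1 (length 1)
  B: 01 (length 2)
  C: 00 (length 2)
Average length = Σ p(s) × length(s) = 1.4074 bits


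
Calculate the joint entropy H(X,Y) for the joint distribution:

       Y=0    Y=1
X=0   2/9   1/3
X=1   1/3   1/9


H(X,Y) = -Σ p(x,y) log₂ p(x,y)
  p(0,0)=2/9: -0.2222 × log₂(0.2222) = 0.4822
  p(0,1)=1/3: -0.3333 × log₂(0.3333) = 0.5283
  p(1,0)=1/3: -0.3333 × log₂(0.3333) = 0.5283
  p(1,1)=1/9: -0.1111 × log₂(0.1111) = 0.3522
H(X,Y) = 1.8911 bits


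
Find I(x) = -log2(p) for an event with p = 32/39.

Information content I(x) = -log₂(p(x))
I = -log₂(32/39) = -log₂(0.8205)
I = 0.2854 bits


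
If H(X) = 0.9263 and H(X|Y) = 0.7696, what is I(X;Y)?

I(X;Y) = H(X) - H(X|Y)
I(X;Y) = 0.9263 - 0.7696 = 0.1567 bits


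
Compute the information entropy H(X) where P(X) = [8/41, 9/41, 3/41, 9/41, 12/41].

H(X) = -Σ p(x) log₂ p(x)
  -8/41 × log₂(8/41) = 0.4600
  -9/41 × log₂(9/41) = 0.4802
  -3/41 × log₂(3/41) = 0.2760
  -9/41 × log₂(9/41) = 0.4802
  -12/41 × log₂(12/41) = 0.5188
H(X) = 2.2153 bits


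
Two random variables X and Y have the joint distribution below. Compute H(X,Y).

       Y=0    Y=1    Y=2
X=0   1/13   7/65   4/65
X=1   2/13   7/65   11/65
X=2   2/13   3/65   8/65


H(X,Y) = -Σ p(x,y) log₂ p(x,y)
  p(0,0)=1/13: -0.0769 × log₂(0.0769) = 0.2846
  p(0,1)=7/65: -0.1077 × log₂(0.1077) = 0.3462
  p(0,2)=4/65: -0.0615 × log₂(0.0615) = 0.2475
  p(1,0)=2/13: -0.1538 × log₂(0.1538) = 0.4155
  p(1,1)=7/65: -0.1077 × log₂(0.1077) = 0.3462
  p(1,2)=11/65: -0.1692 × log₂(0.1692) = 0.4337
  p(2,0)=2/13: -0.1538 × log₂(0.1538) = 0.4155
  p(2,1)=3/65: -0.0462 × log₂(0.0462) = 0.2048
  p(2,2)=8/65: -0.1231 × log₂(0.1231) = 0.3720
H(X,Y) = 3.0661 bits


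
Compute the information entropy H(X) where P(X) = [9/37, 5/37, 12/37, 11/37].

H(X) = -Σ p(x) log₂ p(x)
  -9/37 × log₂(9/37) = 0.4961
  -5/37 × log₂(5/37) = 0.3902
  -12/37 × log₂(12/37) = 0.5269
  -11/37 × log₂(11/37) = 0.5203
H(X) = 1.9334 bits


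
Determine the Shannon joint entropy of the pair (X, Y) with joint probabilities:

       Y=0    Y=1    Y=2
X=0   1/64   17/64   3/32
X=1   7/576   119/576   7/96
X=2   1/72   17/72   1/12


H(X,Y) = -Σ p(x,y) log₂ p(x,y)
  p(0,0)=1/64: -0.0156 × log₂(0.0156) = 0.0938
  p(0,1)=17/64: -0.2656 × log₂(0.2656) = 0.5080
  p(0,2)=3/32: -0.0938 × log₂(0.0938) = 0.3202
  p(1,0)=7/576: -0.0122 × log₂(0.0122) = 0.0773
  p(1,1)=119/576: -0.2066 × log₂(0.2066) = 0.4700
  p(1,2)=7/96: -0.0729 × log₂(0.0729) = 0.2755
  p(2,0)=1/72: -0.0139 × log₂(0.0139) = 0.0857
  p(2,1)=17/72: -0.2361 × log₂(0.2361) = 0.4917
  p(2,2)=1/12: -0.0833 × log₂(0.0833) = 0.2987
H(X,Y) = 2.6209 bits


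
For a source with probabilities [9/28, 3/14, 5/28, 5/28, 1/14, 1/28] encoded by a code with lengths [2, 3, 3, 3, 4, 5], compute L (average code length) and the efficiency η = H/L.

Average length L = Σ p_i × l_i = 2.8214 bits
Entropy H = 2.3338 bits
Efficiency η = H/L × 100% = 82.72%


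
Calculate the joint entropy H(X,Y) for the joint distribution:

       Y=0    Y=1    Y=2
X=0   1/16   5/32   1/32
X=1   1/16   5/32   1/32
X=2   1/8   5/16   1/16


H(X,Y) = -Σ p(x,y) log₂ p(x,y)
  p(0,0)=1/16: -0.0625 × log₂(0.0625) = 0.2500
  p(0,1)=5/32: -0.1562 × log₂(0.1562) = 0.4184
  p(0,2)=1/32: -0.0312 × log₂(0.0312) = 0.1562
  p(1,0)=1/16: -0.0625 × log₂(0.0625) = 0.2500
  p(1,1)=5/32: -0.1562 × log₂(0.1562) = 0.4184
  p(1,2)=1/32: -0.0312 × log₂(0.0312) = 0.1562
  p(2,0)=1/8: -0.1250 × log₂(0.1250) = 0.3750
  p(2,1)=5/16: -0.3125 × log₂(0.3125) = 0.5244
  p(2,2)=1/16: -0.0625 × log₂(0.0625) = 0.2500
H(X,Y) = 2.7988 bits


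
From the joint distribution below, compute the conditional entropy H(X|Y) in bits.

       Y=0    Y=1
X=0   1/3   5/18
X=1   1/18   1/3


H(X|Y) = Σ_y p(y) H(X|Y=y)
  p(Y=0) = 7/18, H(X|Y=0) = 0.5917
  p(Y=1) = 11/18, H(X|Y=1) = 0.9940
H(X|Y) = 0.3889×0.5917 + 0.6111×0.9940 = 0.8376 bits


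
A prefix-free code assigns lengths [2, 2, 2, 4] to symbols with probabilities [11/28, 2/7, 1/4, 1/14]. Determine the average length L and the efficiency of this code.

Average length L = Σ p_i × l_i = 2.1429 bits
Entropy H = 1.8179 bits
Efficiency η = H/L × 100% = 84.83%


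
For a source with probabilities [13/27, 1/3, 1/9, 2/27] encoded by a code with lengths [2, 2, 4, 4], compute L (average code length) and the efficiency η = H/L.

Average length L = Σ p_i × l_i = 2.3704 bits
Entropy H = 1.6664 bits
Efficiency η = H/L × 100% = 70.30%


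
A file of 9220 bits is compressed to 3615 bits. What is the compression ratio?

Compression ratio = Original / Compressed
= 9220 / 3615 = 2.55:1


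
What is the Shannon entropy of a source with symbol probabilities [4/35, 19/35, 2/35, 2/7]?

H(X) = -Σ p(x) log₂ p(x)
  -4/35 × log₂(4/35) = 0.3576
  -19/35 × log₂(19/35) = 0.4785
  -2/35 × log₂(2/35) = 0.2360
  -2/7 × log₂(2/7) = 0.5164
H(X) = 1.5884 bits


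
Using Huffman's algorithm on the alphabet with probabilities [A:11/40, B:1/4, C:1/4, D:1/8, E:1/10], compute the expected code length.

Huffman tree construction:
Combine smallest probabilities repeatedly
Resulting codes:
  A: 11 (length 2)
  B: 01 (length 2)
  C: 10 (length 2)
  D: 001 (length 3)
  E: 000 (length 3)
Average length = Σ p(s) × length(s) = 2.2250 bits


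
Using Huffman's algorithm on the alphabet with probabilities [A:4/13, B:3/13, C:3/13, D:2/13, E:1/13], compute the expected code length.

Huffman tree construction:
Combine smallest probabilities repeatedly
Resulting codes:
  A: 11 (length 2)
  B: 00 (length 2)
  C: 01 (length 2)
  D: 101 (length 3)
  E: 100 (length 3)
Average length = Σ p(s) × length(s) = 2.2308 bits


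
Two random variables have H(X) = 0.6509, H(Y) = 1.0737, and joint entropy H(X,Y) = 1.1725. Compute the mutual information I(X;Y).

I(X;Y) = H(X) + H(Y) - H(X,Y)
I(X;Y) = 0.6509 + 1.0737 - 1.1725 = 0.5521 bits


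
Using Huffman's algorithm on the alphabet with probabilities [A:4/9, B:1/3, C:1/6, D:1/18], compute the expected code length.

Huffman tree construction:
Combine smallest probabilities repeatedly
Resulting codes:
  A: 0 (length 1)
  B: 11 (length 2)
  C: 101 (length 3)
  D: 100 (length 3)
Average length = Σ p(s) × length(s) = 1.7778 bits


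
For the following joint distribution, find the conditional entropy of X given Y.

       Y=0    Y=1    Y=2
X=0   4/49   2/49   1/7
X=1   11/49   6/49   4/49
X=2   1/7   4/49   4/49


H(X|Y) = Σ_y p(y) H(X|Y=y)
  p(Y=0) = 22/49, H(X|Y=0) = 1.4728
  p(Y=1) = 12/49, H(X|Y=1) = 1.4591
  p(Y=2) = 15/49, H(X|Y=2) = 1.5301
H(X|Y) = 0.4490×1.4728 + 0.2449×1.4591 + 0.3061×1.5301 = 1.4870 bits


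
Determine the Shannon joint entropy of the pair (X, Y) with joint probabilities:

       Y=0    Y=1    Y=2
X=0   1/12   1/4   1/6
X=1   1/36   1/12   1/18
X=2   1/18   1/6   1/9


H(X,Y) = -Σ p(x,y) log₂ p(x,y)
  p(0,0)=1/12: -0.0833 × log₂(0.0833) = 0.2987
  p(0,1)=1/4: -0.2500 × log₂(0.2500) = 0.5000
  p(0,2)=1/6: -0.1667 × log₂(0.1667) = 0.4308
  p(1,0)=1/36: -0.0278 × log₂(0.0278) = 0.1436
  p(1,1)=1/12: -0.0833 × log₂(0.0833) = 0.2987
  p(1,2)=1/18: -0.0556 × log₂(0.0556) = 0.2317
  p(2,0)=1/18: -0.0556 × log₂(0.0556) = 0.2317
  p(2,1)=1/6: -0.1667 × log₂(0.1667) = 0.4308
  p(2,2)=1/9: -0.1111 × log₂(0.1111) = 0.3522
H(X,Y) = 2.9183 bits


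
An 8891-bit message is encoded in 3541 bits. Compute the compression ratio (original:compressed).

Compression ratio = Original / Compressed
= 8891 / 3541 = 2.51:1


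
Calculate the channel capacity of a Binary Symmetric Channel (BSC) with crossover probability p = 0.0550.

For BSC with error probability p:
C = 1 - H(p) where H(p) is binary entropy
H(0.0550) = -0.0550 × log₂(0.0550) - 0.9450 × log₂(0.9450)
H(p) = 0.3073
C = 1 - 0.3073 = 0.6927 bits/use


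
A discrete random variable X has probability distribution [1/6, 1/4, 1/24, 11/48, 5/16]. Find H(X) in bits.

H(X) = -Σ p(x) log₂ p(x)
  -1/6 × log₂(1/6) = 0.4308
  -1/4 × log₂(1/4) = 0.5000
  -1/24 × log₂(1/24) = 0.1910
  -11/48 × log₂(11/48) = 0.4871
  -5/16 × log₂(5/16) = 0.5244
H(X) = 2.1334 bits
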